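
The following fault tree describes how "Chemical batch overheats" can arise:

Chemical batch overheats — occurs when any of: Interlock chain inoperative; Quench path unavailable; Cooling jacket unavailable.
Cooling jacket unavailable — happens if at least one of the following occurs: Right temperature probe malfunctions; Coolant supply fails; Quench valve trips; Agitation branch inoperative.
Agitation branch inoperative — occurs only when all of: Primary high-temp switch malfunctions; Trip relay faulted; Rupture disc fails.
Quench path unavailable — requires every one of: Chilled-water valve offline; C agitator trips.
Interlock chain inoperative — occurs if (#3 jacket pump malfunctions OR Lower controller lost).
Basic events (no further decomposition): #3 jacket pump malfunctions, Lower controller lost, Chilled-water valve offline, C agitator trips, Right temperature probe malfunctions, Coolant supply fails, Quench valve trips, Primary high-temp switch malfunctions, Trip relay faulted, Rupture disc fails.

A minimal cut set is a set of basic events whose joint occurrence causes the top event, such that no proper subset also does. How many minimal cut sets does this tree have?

7

Interlock chain inoperative [OR]: union of children's cut sets → 2 cut set(s).
Quench path unavailable [AND]: one cut set from each child combined → 1 × 1 = 1 cut set(s).
Agitation branch inoperative [AND]: one cut set from each child combined → 1 × 1 × 1 = 1 cut set(s).
Cooling jacket unavailable [OR]: union of children's cut sets → 4 cut set(s).
Chemical batch overheats [OR]: union of children's cut sets → 7 cut set(s).
Minimal cut sets: {#3 jacket pump malfunctions}; {Lower controller lost}; {C agitator trips, Chilled-water valve offline}; {Right temperature probe malfunctions}; {Coolant supply fails}; {Quench valve trips}; {Primary high-temp switch malfunctions, Rupture disc fails, Trip relay faulted}.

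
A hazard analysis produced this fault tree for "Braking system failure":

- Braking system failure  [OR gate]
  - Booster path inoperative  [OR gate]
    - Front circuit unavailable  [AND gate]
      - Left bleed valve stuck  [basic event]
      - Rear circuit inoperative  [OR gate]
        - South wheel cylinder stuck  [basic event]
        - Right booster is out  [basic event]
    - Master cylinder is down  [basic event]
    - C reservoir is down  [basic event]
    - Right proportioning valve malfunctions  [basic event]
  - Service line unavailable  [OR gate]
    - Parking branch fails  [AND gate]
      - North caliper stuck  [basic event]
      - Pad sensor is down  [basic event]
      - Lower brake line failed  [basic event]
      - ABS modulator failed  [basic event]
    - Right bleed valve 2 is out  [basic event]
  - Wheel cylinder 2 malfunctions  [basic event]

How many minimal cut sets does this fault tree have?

8

Rear circuit inoperative [OR]: union of children's cut sets → 2 cut set(s).
Front circuit unavailable [AND]: one cut set from each child combined → 1 × 2 = 2 cut set(s).
Booster path inoperative [OR]: union of children's cut sets → 5 cut set(s).
Parking branch fails [AND]: one cut set from each child combined → 1 × 1 × 1 × 1 = 1 cut set(s).
Service line unavailable [OR]: union of children's cut sets → 2 cut set(s).
Braking system failure [OR]: union of children's cut sets → 8 cut set(s).
Minimal cut sets: {Left bleed valve stuck, South wheel cylinder stuck}; {Left bleed valve stuck, Right booster is out}; {Master cylinder is down}; {C reservoir is down}; {Right proportioning valve malfunctions}; {ABS modulator failed, Lower brake line failed, North caliper stuck, Pad sensor is down}; {Right bleed valve 2 is out}; {Wheel cylinder 2 malfunctions}.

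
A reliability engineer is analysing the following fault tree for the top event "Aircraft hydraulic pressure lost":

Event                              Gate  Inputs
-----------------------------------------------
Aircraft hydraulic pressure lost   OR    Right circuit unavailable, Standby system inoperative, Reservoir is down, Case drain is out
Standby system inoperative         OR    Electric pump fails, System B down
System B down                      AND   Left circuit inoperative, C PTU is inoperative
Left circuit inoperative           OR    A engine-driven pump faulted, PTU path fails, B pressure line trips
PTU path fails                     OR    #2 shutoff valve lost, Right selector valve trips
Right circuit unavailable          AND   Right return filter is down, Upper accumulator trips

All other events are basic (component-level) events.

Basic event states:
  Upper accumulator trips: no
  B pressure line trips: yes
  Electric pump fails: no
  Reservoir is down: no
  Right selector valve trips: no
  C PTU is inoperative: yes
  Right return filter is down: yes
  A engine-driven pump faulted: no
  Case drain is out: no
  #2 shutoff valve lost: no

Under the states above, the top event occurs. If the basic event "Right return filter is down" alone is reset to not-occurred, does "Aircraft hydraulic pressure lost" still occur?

Counterfactual: set "Right return filter is down" to not occurred.
Right circuit unavailable [AND]: Right return filter is down=not, Upper accumulator trips=not → not all inputs occur → does not occur.
PTU path fails [OR]: #2 shutoff valve lost=not, Right selector valve trips=not → no input occurs → does not occur.
Left circuit inoperative [OR]: A engine-driven pump faulted=not, PTU path fails=not, B pressure line trips=occurs → at least one input occurs → occurs.
System B down [AND]: Left circuit inoperative=occurs, C PTU is inoperative=occurs → all inputs occur → occurs.
Standby system inoperative [OR]: Electric pump fails=not, System B down=occurs → at least one input occurs → occurs.
Aircraft hydraulic pressure lost [OR]: Right circuit unavailable=not, Standby system inoperative=occurs, Reservoir is down=not, Case drain is out=not → at least one input occurs → occurs.

Yes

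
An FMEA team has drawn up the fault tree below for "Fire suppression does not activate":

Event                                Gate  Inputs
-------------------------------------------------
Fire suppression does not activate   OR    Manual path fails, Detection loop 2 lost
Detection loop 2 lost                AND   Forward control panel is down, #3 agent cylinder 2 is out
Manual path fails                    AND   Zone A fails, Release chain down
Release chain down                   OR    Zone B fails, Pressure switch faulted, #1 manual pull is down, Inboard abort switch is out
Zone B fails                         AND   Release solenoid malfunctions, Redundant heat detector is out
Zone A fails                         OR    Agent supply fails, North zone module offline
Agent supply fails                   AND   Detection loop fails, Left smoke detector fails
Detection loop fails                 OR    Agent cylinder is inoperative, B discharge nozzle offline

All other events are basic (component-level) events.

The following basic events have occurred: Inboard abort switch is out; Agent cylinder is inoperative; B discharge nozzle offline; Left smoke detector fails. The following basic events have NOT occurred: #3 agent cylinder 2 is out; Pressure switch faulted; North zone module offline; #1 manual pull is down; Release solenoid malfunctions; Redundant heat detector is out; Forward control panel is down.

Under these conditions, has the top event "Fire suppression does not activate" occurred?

Detection loop fails [OR]: Agent cylinder is inoperative=occurs, B discharge nozzle offline=occurs → at least one input occurs → occurs.
Agent supply fails [AND]: Detection loop fails=occurs, Left smoke detector fails=occurs → all inputs occur → occurs.
Zone A fails [OR]: Agent supply fails=occurs, North zone module offline=not → at least one input occurs → occurs.
Zone B fails [AND]: Release solenoid malfunctions=not, Redundant heat detector is out=not → not all inputs occur → does not occur.
Release chain down [OR]: Zone B fails=not, Pressure switch faulted=not, #1 manual pull is down=not, Inboard abort switch is out=occurs → at least one input occurs → occurs.
Manual path fails [AND]: Zone A fails=occurs, Release chain down=occurs → all inputs occur → occurs.
Detection loop 2 lost [AND]: Forward control panel is down=not, #3 agent cylinder 2 is out=not → not all inputs occur → does not occur.
Fire suppression does not activate [OR]: Manual path fails=occurs, Detection loop 2 lost=not → at least one input occurs → occurs.

Yes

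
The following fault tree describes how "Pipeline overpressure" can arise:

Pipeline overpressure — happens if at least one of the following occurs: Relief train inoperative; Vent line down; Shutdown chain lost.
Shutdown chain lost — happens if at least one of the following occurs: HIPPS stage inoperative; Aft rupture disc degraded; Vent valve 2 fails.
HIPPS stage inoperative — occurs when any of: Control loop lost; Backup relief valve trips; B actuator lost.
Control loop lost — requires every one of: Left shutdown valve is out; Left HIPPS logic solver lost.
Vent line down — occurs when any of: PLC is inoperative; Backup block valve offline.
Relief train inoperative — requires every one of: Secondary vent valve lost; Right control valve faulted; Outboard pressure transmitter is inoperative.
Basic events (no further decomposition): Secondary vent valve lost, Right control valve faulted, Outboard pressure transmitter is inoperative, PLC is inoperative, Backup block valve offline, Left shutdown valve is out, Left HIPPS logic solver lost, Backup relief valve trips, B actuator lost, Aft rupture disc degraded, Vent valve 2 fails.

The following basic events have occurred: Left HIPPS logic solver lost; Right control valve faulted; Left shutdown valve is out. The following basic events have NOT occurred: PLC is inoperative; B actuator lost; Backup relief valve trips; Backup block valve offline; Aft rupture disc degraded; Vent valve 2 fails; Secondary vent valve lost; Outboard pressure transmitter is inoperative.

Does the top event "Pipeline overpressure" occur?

Relief train inoperative [AND]: Secondary vent valve lost=not, Right control valve faulted=occurs, Outboard pressure transmitter is inoperative=not → not all inputs occur → does not occur.
Vent line down [OR]: PLC is inoperative=not, Backup block valve offline=not → no input occurs → does not occur.
Control loop lost [AND]: Left shutdown valve is out=occurs, Left HIPPS logic solver lost=occurs → all inputs occur → occurs.
HIPPS stage inoperative [OR]: Control loop lost=occurs, Backup relief valve trips=not, B actuator lost=not → at least one input occurs → occurs.
Shutdown chain lost [OR]: HIPPS stage inoperative=occurs, Aft rupture disc degraded=not, Vent valve 2 fails=not → at least one input occurs → occurs.
Pipeline overpressure [OR]: Relief train inoperative=not, Vent line down=not, Shutdown chain lost=occurs → at least one input occurs → occurs.

Yes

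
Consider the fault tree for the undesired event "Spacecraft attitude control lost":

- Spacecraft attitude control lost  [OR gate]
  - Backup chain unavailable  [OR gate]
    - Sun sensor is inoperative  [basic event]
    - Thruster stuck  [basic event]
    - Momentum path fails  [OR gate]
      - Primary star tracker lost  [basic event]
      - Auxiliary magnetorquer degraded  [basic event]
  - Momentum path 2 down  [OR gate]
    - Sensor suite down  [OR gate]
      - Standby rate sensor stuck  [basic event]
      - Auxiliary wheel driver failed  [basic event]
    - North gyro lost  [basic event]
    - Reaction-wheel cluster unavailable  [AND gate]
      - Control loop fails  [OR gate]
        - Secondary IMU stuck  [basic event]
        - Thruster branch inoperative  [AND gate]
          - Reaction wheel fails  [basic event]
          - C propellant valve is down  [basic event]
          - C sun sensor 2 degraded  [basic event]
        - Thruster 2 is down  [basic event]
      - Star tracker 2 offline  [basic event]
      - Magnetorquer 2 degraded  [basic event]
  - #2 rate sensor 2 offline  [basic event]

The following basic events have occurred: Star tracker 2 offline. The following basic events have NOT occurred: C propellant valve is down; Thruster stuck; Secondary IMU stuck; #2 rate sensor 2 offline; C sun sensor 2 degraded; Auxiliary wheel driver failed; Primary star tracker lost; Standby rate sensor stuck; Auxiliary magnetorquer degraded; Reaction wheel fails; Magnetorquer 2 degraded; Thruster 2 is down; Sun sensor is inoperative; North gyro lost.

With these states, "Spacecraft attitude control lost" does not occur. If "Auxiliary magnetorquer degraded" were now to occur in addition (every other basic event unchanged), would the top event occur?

Counterfactual: set "Auxiliary magnetorquer degraded" to occurred.
Momentum path fails [OR]: Primary star tracker lost=not, Auxiliary magnetorquer degraded=occurs → at least one input occurs → occurs.
Backup chain unavailable [OR]: Sun sensor is inoperative=not, Thruster stuck=not, Momentum path fails=occurs → at least one input occurs → occurs.
Sensor suite down [OR]: Standby rate sensor stuck=not, Auxiliary wheel driver failed=not → no input occurs → does not occur.
Thruster branch inoperative [AND]: Reaction wheel fails=not, C propellant valve is down=not, C sun sensor 2 degraded=not → not all inputs occur → does not occur.
Control loop fails [OR]: Secondary IMU stuck=not, Thruster branch inoperative=not, Thruster 2 is down=not → no input occurs → does not occur.
Reaction-wheel cluster unavailable [AND]: Control loop fails=not, Star tracker 2 offline=occurs, Magnetorquer 2 degraded=not → not all inputs occur → does not occur.
Momentum path 2 down [OR]: Sensor suite down=not, North gyro lost=not, Reaction-wheel cluster unavailable=not → no input occurs → does not occur.
Spacecraft attitude control lost [OR]: Backup chain unavailable=occurs, Momentum path 2 down=not, #2 rate sensor 2 offline=not → at least one input occurs → occurs.

Yes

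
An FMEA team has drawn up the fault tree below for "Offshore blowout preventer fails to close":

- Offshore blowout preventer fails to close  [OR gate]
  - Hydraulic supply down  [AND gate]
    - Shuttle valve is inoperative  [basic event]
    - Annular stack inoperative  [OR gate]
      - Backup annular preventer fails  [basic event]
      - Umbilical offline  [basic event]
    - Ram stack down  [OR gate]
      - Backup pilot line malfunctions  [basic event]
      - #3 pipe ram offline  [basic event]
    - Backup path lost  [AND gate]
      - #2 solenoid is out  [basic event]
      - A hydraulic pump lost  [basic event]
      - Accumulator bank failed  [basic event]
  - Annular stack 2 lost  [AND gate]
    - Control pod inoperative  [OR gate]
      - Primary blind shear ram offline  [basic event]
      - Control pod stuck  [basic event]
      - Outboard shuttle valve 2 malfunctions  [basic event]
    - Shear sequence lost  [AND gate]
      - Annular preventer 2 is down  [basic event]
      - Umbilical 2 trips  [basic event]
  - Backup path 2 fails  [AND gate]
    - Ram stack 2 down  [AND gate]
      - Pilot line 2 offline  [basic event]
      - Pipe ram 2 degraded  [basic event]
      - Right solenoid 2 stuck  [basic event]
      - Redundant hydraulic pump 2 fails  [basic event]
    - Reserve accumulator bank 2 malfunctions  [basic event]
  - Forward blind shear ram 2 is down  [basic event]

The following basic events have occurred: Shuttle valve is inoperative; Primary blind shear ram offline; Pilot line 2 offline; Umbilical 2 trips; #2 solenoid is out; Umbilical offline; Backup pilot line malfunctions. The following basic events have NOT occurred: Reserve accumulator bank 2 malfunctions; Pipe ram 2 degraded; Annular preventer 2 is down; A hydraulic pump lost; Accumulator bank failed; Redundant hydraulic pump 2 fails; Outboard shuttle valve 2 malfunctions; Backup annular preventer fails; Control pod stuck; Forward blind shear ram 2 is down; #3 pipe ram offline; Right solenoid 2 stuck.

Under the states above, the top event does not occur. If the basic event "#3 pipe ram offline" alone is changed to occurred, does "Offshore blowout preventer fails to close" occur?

No

Counterfactual: set "#3 pipe ram offline" to occurred.
Annular stack inoperative [OR]: Backup annular preventer fails=not, Umbilical offline=occurs → at least one input occurs → occurs.
Ram stack down [OR]: Backup pilot line malfunctions=occurs, #3 pipe ram offline=occurs → at least one input occurs → occurs.
Backup path lost [AND]: #2 solenoid is out=occurs, A hydraulic pump lost=not, Accumulator bank failed=not → not all inputs occur → does not occur.
Hydraulic supply down [AND]: Shuttle valve is inoperative=occurs, Annular stack inoperative=occurs, Ram stack down=occurs, Backup path lost=not → not all inputs occur → does not occur.
Control pod inoperative [OR]: Primary blind shear ram offline=occurs, Control pod stuck=not, Outboard shuttle valve 2 malfunctions=not → at least one input occurs → occurs.
Shear sequence lost [AND]: Annular preventer 2 is down=not, Umbilical 2 trips=occurs → not all inputs occur → does not occur.
Annular stack 2 lost [AND]: Control pod inoperative=occurs, Shear sequence lost=not → not all inputs occur → does not occur.
Ram stack 2 down [AND]: Pilot line 2 offline=occurs, Pipe ram 2 degraded=not, Right solenoid 2 stuck=not, Redundant hydraulic pump 2 fails=not → not all inputs occur → does not occur.
Backup path 2 fails [AND]: Ram stack 2 down=not, Reserve accumulator bank 2 malfunctions=not → not all inputs occur → does not occur.
Offshore blowout preventer fails to close [OR]: Hydraulic supply down=not, Annular stack 2 lost=not, Backup path 2 fails=not, Forward blind shear ram 2 is down=not → no input occurs → does not occur.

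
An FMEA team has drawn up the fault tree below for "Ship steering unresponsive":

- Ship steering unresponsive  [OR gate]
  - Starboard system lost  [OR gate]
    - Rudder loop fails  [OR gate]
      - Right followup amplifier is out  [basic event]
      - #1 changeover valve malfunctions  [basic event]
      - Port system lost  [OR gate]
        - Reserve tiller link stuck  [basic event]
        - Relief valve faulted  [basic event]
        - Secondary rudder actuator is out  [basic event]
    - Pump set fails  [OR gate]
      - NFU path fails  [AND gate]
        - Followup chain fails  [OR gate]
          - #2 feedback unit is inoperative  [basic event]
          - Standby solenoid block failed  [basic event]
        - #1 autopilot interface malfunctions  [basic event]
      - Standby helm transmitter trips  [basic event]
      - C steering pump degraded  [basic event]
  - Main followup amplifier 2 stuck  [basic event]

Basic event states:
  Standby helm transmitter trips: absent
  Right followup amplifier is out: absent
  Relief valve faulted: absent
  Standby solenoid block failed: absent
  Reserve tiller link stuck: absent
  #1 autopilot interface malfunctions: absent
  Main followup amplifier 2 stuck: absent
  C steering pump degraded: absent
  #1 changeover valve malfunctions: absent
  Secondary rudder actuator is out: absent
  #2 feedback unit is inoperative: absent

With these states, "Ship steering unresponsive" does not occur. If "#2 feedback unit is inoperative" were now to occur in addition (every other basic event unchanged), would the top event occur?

Counterfactual: set "#2 feedback unit is inoperative" to occurred.
Port system lost [OR]: Reserve tiller link stuck=not, Relief valve faulted=not, Secondary rudder actuator is out=not → no input occurs → does not occur.
Rudder loop fails [OR]: Right followup amplifier is out=not, #1 changeover valve malfunctions=not, Port system lost=not → no input occurs → does not occur.
Followup chain fails [OR]: #2 feedback unit is inoperative=occurs, Standby solenoid block failed=not → at least one input occurs → occurs.
NFU path fails [AND]: Followup chain fails=occurs, #1 autopilot interface malfunctions=not → not all inputs occur → does not occur.
Pump set fails [OR]: NFU path fails=not, Standby helm transmitter trips=not, C steering pump degraded=not → no input occurs → does not occur.
Starboard system lost [OR]: Rudder loop fails=not, Pump set fails=not → no input occurs → does not occur.
Ship steering unresponsive [OR]: Starboard system lost=not, Main followup amplifier 2 stuck=not → no input occurs → does not occur.

No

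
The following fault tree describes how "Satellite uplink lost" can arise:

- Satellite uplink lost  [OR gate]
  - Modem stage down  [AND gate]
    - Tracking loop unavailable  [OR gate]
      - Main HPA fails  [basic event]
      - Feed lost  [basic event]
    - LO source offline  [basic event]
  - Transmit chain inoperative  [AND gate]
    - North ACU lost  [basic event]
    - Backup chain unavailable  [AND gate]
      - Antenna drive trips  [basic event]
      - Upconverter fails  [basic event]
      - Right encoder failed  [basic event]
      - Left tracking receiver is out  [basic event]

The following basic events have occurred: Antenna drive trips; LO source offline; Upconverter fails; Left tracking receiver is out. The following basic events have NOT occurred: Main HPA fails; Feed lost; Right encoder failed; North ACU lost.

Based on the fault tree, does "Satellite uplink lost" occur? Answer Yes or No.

No

Tracking loop unavailable [OR]: Main HPA fails=not, Feed lost=not → no input occurs → does not occur.
Modem stage down [AND]: Tracking loop unavailable=not, LO source offline=occurs → not all inputs occur → does not occur.
Backup chain unavailable [AND]: Antenna drive trips=occurs, Upconverter fails=occurs, Right encoder failed=not, Left tracking receiver is out=occurs → not all inputs occur → does not occur.
Transmit chain inoperative [AND]: North ACU lost=not, Backup chain unavailable=not → not all inputs occur → does not occur.
Satellite uplink lost [OR]: Modem stage down=not, Transmit chain inoperative=not → no input occurs → does not occur.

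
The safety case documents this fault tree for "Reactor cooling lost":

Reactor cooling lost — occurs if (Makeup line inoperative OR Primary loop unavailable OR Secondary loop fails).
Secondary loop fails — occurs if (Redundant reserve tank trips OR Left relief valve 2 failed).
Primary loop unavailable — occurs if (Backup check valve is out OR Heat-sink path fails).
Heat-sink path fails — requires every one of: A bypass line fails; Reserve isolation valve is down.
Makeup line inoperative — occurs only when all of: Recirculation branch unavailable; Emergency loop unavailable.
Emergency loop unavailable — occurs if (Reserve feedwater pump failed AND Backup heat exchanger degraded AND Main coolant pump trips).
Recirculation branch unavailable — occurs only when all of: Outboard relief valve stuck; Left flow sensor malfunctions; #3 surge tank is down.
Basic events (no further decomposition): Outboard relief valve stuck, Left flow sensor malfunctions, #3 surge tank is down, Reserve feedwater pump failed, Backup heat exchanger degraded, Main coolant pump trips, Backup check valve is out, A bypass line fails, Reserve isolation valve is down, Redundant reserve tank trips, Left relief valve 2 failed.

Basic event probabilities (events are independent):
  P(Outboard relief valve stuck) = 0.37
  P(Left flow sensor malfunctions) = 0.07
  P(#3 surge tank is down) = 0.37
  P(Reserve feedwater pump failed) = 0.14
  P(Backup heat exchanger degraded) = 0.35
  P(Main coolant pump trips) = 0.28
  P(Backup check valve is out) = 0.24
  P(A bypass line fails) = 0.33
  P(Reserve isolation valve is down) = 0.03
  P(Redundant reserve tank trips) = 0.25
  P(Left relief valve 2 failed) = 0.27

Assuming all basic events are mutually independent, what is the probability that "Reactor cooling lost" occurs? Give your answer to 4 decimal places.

0.5881

P(Recirculation branch unavailable) [AND] = 0.37 × 0.07 × 0.37 = 0.009583
P(Emergency loop unavailable) [AND] = 0.14 × 0.35 × 0.28 = 0.013720
P(Makeup line inoperative) [AND] = 0.009583 × 0.013720 = 0.000131
P(Heat-sink path fails) [AND] = 0.33 × 0.03 = 0.009900
P(Primary loop unavailable) [OR] = 1 − (1−0.24) × (1−0.009900) = 0.247524
P(Secondary loop fails) [OR] = 1 − (1−0.25) × (1−0.27) = 0.452500
P(Reactor cooling lost) [OR] = 1 − (1−0.000131) × (1−0.247524) × (1−0.452500) = 0.588073
Rounded to 4 decimal places: P(Reactor cooling lost) ≈ 0.5881.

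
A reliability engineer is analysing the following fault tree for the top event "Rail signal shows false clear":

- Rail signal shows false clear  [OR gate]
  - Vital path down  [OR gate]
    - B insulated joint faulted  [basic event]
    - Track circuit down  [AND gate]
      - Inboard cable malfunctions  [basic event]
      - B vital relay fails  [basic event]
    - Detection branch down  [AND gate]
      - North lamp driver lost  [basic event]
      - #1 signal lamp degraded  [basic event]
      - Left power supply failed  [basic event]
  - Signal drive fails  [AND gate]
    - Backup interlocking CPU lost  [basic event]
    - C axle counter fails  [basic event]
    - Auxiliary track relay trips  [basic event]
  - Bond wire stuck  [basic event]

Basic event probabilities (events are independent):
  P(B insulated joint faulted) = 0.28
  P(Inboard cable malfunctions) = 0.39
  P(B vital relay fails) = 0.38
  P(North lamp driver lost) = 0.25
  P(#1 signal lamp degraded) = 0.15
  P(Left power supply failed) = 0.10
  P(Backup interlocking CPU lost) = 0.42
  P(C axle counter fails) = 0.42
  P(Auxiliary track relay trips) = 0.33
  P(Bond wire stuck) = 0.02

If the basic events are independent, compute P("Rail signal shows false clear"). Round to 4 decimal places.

0.4361

P(Track circuit down) [AND] = 0.39 × 0.38 = 0.148200
P(Detection branch down) [AND] = 0.25 × 0.15 × 0.10 = 0.003750
P(Vital path down) [OR] = 1 − (1−0.28) × (1−0.148200) × (1−0.003750) = 0.389004
P(Signal drive fails) [AND] = 0.42 × 0.42 × 0.33 = 0.058212
P(Rail signal shows false clear) [OR] = 1 − (1−0.389004) × (1−0.058212) × (1−0.02) = 0.436080
Rounded to 4 decimal places: P(Rail signal shows false clear) ≈ 0.4361.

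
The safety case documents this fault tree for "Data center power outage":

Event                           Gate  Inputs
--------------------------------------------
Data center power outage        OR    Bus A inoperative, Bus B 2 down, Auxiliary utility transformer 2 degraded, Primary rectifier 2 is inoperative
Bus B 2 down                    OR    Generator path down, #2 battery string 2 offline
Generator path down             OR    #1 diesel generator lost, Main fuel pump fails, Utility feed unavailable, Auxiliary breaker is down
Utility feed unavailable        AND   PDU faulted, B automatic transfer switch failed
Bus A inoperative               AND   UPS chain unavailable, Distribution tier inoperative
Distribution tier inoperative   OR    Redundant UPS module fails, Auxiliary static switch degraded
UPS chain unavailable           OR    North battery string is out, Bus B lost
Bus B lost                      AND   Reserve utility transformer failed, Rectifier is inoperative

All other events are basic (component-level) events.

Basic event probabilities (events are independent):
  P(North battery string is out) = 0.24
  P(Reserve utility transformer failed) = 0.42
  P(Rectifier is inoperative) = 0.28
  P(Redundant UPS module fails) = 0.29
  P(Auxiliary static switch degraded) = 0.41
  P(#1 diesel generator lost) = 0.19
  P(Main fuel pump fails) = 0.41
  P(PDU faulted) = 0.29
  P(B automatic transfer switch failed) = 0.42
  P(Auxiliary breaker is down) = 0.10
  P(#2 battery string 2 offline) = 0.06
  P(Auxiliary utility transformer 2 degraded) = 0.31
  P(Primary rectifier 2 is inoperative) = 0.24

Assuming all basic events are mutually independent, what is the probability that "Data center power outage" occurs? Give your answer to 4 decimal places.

P(Bus B lost) [AND] = 0.42 × 0.28 = 0.117600
P(UPS chain unavailable) [OR] = 1 − (1−0.24) × (1−0.117600) = 0.329376
P(Distribution tier inoperative) [OR] = 1 − (1−0.29) × (1−0.41) = 0.581100
P(Bus A inoperative) [AND] = 0.329376 × 0.581100 = 0.191400
P(Utility feed unavailable) [AND] = 0.29 × 0.42 = 0.121800
P(Generator path down) [OR] = 1 − (1−0.19) × (1−0.41) × (1−0.121800) × (1−0.10) = 0.622277
P(Bus B 2 down) [OR] = 1 − (1−0.622277) × (1−0.06) = 0.644940
P(Data center power outage) [OR] = 1 − (1−0.191400) × (1−0.644940) × (1−0.31) × (1−0.24) = 0.849444
Rounded to 4 decimal places: P(Data center power outage) ≈ 0.8494.

0.8494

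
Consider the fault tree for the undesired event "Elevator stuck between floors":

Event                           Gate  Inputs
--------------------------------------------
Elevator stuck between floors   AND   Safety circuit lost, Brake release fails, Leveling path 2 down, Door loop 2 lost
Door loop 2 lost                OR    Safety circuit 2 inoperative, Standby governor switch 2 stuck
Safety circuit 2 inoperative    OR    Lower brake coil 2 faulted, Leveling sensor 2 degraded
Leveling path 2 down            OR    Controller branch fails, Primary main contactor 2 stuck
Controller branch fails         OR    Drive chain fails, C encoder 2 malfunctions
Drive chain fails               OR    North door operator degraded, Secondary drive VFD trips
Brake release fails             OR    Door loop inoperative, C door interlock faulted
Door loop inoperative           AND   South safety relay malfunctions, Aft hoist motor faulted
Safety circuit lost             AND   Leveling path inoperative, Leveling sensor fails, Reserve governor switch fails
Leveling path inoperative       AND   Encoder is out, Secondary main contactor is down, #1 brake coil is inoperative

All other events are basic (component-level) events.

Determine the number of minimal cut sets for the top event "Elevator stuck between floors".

Leveling path inoperative [AND]: one cut set from each child combined → 1 × 1 × 1 = 1 cut set(s).
Safety circuit lost [AND]: one cut set from each child combined → 1 × 1 × 1 = 1 cut set(s).
Door loop inoperative [AND]: one cut set from each child combined → 1 × 1 = 1 cut set(s).
Brake release fails [OR]: union of children's cut sets → 2 cut set(s).
Drive chain fails [OR]: union of children's cut sets → 2 cut set(s).
Controller branch fails [OR]: union of children's cut sets → 3 cut set(s).
Leveling path 2 down [OR]: union of children's cut sets → 4 cut set(s).
Safety circuit 2 inoperative [OR]: union of children's cut sets → 2 cut set(s).
Door loop 2 lost [OR]: union of children's cut sets → 3 cut set(s).
Elevator stuck between floors [AND]: one cut set from each child combined → 1 × 2 × 4 × 3 = 24 cut set(s).

24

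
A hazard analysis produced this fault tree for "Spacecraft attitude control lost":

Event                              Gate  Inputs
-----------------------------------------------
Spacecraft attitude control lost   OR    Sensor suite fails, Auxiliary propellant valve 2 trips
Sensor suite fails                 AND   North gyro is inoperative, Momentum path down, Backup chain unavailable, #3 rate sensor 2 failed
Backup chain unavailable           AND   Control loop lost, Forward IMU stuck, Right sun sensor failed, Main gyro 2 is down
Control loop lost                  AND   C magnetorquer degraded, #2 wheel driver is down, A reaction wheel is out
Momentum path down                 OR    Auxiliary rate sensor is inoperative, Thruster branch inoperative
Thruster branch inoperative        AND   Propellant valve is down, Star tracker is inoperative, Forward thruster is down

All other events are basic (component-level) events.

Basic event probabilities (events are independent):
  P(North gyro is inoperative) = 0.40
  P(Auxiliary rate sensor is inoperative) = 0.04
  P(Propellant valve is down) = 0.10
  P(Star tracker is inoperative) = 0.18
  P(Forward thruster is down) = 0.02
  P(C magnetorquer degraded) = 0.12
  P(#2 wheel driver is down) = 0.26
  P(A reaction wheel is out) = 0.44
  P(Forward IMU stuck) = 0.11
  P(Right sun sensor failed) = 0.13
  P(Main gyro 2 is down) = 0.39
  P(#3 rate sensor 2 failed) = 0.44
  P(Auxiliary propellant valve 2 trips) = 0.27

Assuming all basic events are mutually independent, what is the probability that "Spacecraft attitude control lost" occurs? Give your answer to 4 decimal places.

0.2700

P(Thruster branch inoperative) [AND] = 0.10 × 0.18 × 0.02 = 0.000360
P(Momentum path down) [OR] = 1 − (1−0.04) × (1−0.000360) = 0.040346
P(Control loop lost) [AND] = 0.12 × 0.26 × 0.44 = 0.013728
P(Backup chain unavailable) [AND] = 0.013728 × 0.11 × 0.13 × 0.39 = 0.000077
P(Sensor suite fails) [AND] = 0.40 × 0.040346 × 0.000077 × 0.44 = 0.000001
P(Spacecraft attitude control lost) [OR] = 1 − (1−0.000001) × (1−0.27) = 0.270001
Rounded to 4 decimal places: P(Spacecraft attitude control lost) ≈ 0.2700.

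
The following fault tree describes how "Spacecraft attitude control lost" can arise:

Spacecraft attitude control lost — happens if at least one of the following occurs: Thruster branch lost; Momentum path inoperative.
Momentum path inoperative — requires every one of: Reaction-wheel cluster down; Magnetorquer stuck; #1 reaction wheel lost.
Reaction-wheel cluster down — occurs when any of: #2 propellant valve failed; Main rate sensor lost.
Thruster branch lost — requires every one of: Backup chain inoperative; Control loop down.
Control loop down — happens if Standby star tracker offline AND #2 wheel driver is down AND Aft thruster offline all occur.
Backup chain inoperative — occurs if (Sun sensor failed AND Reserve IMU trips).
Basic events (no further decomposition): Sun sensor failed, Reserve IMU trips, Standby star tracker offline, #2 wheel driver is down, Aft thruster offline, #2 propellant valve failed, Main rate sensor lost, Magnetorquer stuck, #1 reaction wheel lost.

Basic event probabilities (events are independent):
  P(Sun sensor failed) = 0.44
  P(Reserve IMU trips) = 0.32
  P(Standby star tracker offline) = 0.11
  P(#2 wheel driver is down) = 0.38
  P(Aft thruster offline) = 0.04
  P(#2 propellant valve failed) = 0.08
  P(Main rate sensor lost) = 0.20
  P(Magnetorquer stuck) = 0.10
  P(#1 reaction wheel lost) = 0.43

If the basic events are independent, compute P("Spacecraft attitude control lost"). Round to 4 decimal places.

0.0116

P(Backup chain inoperative) [AND] = 0.44 × 0.32 = 0.140800
P(Control loop down) [AND] = 0.11 × 0.38 × 0.04 = 0.001672
P(Thruster branch lost) [AND] = 0.140800 × 0.001672 = 0.000235
P(Reaction-wheel cluster down) [OR] = 1 − (1−0.08) × (1−0.20) = 0.264000
P(Momentum path inoperative) [AND] = 0.264000 × 0.10 × 0.43 = 0.011352
P(Spacecraft attitude control lost) [OR] = 1 − (1−0.000235) × (1−0.011352) = 0.011584
Rounded to 4 decimal places: P(Spacecraft attitude control lost) ≈ 0.0116.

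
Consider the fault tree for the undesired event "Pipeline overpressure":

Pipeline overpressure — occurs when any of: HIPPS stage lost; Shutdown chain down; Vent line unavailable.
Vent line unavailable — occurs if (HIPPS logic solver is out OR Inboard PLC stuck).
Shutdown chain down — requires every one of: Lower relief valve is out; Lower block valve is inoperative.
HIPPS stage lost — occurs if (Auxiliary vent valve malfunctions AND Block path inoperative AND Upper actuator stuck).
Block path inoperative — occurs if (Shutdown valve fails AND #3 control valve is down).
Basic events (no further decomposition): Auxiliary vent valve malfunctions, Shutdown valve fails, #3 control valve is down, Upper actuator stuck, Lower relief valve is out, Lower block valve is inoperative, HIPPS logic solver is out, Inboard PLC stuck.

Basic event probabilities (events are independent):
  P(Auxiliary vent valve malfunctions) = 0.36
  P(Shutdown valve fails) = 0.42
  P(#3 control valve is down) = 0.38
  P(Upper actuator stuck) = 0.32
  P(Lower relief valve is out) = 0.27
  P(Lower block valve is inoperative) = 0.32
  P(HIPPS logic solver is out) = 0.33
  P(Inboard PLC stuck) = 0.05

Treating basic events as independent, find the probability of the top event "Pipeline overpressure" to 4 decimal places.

0.4292

P(Block path inoperative) [AND] = 0.42 × 0.38 = 0.159600
P(HIPPS stage lost) [AND] = 0.36 × 0.159600 × 0.32 = 0.018386
P(Shutdown chain down) [AND] = 0.27 × 0.32 = 0.086400
P(Vent line unavailable) [OR] = 1 − (1−0.33) × (1−0.05) = 0.363500
P(Pipeline overpressure) [OR] = 1 − (1−0.018386) × (1−0.086400) × (1−0.363500) = 0.429185
Rounded to 4 decimal places: P(Pipeline overpressure) ≈ 0.4292.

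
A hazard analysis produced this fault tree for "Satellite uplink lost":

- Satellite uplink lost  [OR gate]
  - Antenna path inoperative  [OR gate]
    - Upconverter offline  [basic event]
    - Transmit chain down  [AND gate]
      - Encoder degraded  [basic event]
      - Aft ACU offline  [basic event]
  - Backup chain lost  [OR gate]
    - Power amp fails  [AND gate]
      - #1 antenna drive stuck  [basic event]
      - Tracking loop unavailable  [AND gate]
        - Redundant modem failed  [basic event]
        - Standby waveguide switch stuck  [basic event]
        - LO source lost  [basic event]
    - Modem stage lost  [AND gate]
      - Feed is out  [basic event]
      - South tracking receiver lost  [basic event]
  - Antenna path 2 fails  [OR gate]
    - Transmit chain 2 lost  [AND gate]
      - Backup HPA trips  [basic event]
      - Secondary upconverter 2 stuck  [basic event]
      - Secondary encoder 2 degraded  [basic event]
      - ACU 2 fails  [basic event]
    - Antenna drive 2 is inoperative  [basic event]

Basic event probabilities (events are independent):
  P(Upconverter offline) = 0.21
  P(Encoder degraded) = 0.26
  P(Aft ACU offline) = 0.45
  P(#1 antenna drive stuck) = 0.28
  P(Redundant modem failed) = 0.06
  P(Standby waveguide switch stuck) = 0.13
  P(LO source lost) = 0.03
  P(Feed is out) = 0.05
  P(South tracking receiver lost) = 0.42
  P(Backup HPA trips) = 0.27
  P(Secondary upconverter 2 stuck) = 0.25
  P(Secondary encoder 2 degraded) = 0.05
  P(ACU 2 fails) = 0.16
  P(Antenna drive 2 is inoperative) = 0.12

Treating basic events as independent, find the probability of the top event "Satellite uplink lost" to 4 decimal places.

0.3994

P(Transmit chain down) [AND] = 0.26 × 0.45 = 0.117000
P(Antenna path inoperative) [OR] = 1 − (1−0.21) × (1−0.117000) = 0.302430
P(Tracking loop unavailable) [AND] = 0.06 × 0.13 × 0.03 = 0.000234
P(Power amp fails) [AND] = 0.28 × 0.000234 = 0.000066
P(Modem stage lost) [AND] = 0.05 × 0.42 = 0.021000
P(Backup chain lost) [OR] = 1 − (1−0.000066) × (1−0.021000) = 0.021065
P(Transmit chain 2 lost) [AND] = 0.27 × 0.25 × 0.05 × 0.16 = 0.000540
P(Antenna path 2 fails) [OR] = 1 − (1−0.000540) × (1−0.12) = 0.120475
P(Satellite uplink lost) [OR] = 1 − (1−0.302430) × (1−0.021065) × (1−0.120475) = 0.399394
Rounded to 4 decimal places: P(Satellite uplink lost) ≈ 0.3994.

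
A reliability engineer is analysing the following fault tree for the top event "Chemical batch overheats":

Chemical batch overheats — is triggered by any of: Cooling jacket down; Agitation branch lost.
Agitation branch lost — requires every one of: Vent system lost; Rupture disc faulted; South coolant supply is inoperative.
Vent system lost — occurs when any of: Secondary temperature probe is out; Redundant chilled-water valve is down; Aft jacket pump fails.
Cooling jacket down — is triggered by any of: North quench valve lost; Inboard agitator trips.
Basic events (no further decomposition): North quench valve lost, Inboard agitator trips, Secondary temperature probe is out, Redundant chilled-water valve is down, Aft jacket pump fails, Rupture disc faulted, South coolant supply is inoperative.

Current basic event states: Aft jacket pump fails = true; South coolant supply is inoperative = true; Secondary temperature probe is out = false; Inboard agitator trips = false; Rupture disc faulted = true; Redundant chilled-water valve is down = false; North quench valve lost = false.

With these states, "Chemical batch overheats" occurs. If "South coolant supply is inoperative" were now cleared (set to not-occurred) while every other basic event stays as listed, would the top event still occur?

Counterfactual: set "South coolant supply is inoperative" to not occurred.
Cooling jacket down [OR]: North quench valve lost=not, Inboard agitator trips=not → no input occurs → does not occur.
Vent system lost [OR]: Secondary temperature probe is out=not, Redundant chilled-water valve is down=not, Aft jacket pump fails=occurs → at least one input occurs → occurs.
Agitation branch lost [AND]: Vent system lost=occurs, Rupture disc faulted=occurs, South coolant supply is inoperative=not → not all inputs occur → does not occur.
Chemical batch overheats [OR]: Cooling jacket down=not, Agitation branch lost=not → no input occurs → does not occur.

No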